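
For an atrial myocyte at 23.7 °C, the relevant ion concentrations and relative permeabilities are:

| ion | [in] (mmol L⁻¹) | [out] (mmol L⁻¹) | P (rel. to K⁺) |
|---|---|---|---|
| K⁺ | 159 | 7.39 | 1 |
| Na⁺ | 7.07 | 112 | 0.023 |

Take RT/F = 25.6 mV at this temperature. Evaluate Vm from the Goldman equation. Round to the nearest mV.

-71 mV

Vm = 25.6 · ln[(Σ P·[cation]ₒ + Σ P·[anion]ᵢ) / (Σ P·[cation]ᵢ + Σ P·[anion]ₒ)]
Numerator = 1×7.39 + 0.023×112 = 9.966
Denominator = 1×159 + 0.023×7.07 = 159.2
Vm = 25.6 · ln(0.062615) = 25.6 × (-2.7707) = -70.93 mV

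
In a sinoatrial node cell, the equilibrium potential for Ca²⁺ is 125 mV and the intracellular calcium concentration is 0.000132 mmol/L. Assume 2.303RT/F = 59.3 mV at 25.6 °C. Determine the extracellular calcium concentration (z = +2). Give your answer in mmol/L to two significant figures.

2.2 mmol/L

Nernst: E = (59.3/2) · log₁₀([out]/[in]), so log₁₀([out]/[in]) = 125.0 × 2 / 59.3 = 4.2159.
[out]/[in] = 10^(4.2159) = 1.644e+04.
[out] = 1.644e+04 × 0.000132 = 2.17 mmol/L.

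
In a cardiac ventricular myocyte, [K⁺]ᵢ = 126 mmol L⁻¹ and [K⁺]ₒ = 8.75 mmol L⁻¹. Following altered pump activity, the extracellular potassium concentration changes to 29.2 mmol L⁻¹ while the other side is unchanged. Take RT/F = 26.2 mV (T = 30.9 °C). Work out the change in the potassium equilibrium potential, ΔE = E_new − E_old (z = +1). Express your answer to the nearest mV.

32 mV

E_old = (26.2/1)·ln(8.75/126) = -69.88 mV
E_new = (26.2/1)·ln(29.2/126) = -38.31 mV
ΔE = -38.31 − (-69.88) = 31.57 mV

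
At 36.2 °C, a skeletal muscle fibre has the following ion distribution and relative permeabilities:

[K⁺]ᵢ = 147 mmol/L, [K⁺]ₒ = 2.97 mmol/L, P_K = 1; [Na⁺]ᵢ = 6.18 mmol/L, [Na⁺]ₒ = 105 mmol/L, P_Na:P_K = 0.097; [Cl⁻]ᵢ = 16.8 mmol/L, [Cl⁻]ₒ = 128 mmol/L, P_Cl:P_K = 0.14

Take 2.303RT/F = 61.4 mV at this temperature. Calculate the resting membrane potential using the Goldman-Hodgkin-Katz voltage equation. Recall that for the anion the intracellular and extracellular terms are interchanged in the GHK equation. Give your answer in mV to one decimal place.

-63.1 mV

Vm = 61.4 · log₁₀[(Σ P·[cation]ₒ + Σ P·[anion]ᵢ) / (Σ P·[cation]ᵢ + Σ P·[anion]ₒ)]
Numerator = 1×2.97 + 0.097×105 + 0.14×16.8 = 15.51
Denominator = 1×147 + 0.097×6.18 + 0.14×128 = 165.5
Vm = 61.4 · log₁₀(0.093687) = 61.4 × (-1.0283) = -63.14 mV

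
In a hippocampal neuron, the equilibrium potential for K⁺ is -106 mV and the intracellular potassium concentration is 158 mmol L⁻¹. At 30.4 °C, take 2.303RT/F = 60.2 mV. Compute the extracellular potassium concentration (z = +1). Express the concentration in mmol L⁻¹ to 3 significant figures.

Nernst: E = (60.2/1) · log₁₀([out]/[in]), so log₁₀([out]/[in]) = -106.0 × 1 / 60.2 = -1.7608.
[out]/[in] = 10^(-1.7608) = 0.01735.
[out] = 0.01735 × 158 = 2.741 mmol L⁻¹.

2.74 mmol L⁻¹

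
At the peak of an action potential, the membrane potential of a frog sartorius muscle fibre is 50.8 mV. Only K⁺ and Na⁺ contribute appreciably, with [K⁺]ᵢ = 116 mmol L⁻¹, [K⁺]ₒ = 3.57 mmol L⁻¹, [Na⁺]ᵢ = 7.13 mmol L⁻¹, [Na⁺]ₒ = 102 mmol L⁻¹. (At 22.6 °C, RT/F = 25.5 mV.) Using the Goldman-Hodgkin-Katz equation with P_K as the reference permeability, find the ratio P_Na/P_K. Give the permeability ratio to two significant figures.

17

Let α = P_Na/P_K. GHK: Vm = 25.5·ln[(Kₒ + α·Naₒ)/(Kᵢ + α·Naᵢ)].
e^(Vm/25.5) = e^(50.8/25.5) = 7.3313
So 7.3313·(Kᵢ + α·Naᵢ) = Kₒ + α·Naₒ → α = (7.3313·116.0 − 3.57) / (102.0 − 7.3313·7.13)
α = (850.4 − 3.57) / (102.0 − 52.27) = 846.9/49.73 = 17.03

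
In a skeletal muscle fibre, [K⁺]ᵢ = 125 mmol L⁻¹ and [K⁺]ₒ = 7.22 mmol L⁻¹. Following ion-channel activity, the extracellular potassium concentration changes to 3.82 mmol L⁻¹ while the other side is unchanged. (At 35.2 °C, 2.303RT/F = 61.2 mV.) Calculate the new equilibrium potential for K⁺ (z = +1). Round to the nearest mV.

After the shift: [K⁺]_out = 3.82, [K⁺]_in = 125 mmol L⁻¹.
E_new = (61.2/1)·log₁₀(3.82/125) = 61.20 · (-1.5148) = -92.71 mV

-93 mV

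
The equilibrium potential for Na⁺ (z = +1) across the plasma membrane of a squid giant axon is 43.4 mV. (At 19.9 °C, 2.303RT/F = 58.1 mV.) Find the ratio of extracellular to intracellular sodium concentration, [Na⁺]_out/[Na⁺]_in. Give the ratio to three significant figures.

5.58

log₁₀([out]/[in]) = E·z/(58.1) = 43.4 × 1 / 58.1 = 0.7470
[out]/[in] = 10^(0.7470) = 5.585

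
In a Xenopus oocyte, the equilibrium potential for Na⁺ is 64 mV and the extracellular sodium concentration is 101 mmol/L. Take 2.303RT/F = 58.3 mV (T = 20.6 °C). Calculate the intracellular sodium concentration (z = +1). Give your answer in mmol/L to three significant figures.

Nernst: E = (58.3/1) · log₁₀([out]/[in]), so log₁₀([out]/[in]) = 64.0 × 1 / 58.3 = 1.0978.
[out]/[in] = 10^(1.0978) = 12.52.
[in] = 101 / 12.52 = 8.064 mmol/L.

8.06 mmol/L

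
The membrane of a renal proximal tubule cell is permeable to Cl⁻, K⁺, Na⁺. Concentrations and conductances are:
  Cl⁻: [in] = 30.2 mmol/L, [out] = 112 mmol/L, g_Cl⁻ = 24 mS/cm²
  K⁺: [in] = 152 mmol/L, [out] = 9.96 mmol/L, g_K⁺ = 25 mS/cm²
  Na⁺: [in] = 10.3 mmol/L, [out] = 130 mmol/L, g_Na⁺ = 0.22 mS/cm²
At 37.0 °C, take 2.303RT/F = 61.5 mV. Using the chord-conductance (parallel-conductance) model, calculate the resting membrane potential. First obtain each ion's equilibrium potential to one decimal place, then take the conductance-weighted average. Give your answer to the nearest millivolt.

-54 mV

E_Cl⁻ = (61.5/-1)·log₁₀(112/30.2) = -35.0 mV
E_K⁺ = (61.5/1)·log₁₀(9.96/152) = -72.8 mV
E_Na⁺ = (61.5/1)·log₁₀(130/10.3) = 67.7 mV
Vm = (Σ gᵢEᵢ)/(Σ gᵢ) = (24·-35.0 + 25·-72.8 + 0.22·67.7) / (24 + 25 + 0.22)
= -2645.11 / 49.22 = -53.74 mV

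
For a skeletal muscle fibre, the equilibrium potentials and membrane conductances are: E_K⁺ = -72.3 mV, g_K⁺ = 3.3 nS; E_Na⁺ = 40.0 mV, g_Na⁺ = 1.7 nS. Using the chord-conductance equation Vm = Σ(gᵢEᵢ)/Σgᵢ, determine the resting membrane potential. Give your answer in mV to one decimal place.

Σ gᵢEᵢ = 3.3·(-72.3) + 1.7·(40.0) = -170.59
Σ gᵢ = 3.3 + 1.7 = 5
Vm = -170.59 / 5 = -34.12 mV

-34.1 mV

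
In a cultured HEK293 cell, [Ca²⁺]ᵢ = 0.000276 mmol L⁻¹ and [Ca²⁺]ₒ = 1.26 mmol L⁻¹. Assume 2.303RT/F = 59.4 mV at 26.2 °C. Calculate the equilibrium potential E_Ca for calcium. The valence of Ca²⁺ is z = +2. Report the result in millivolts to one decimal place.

108.7 mV

E = (59.4/z) · log₁₀([Ca²⁺]_out/[Ca²⁺]_in) with z = +2.
= (59.4/2) · log₁₀(1.26/0.000276) = 29.70 · log₁₀(4565)
= 29.70 · (3.6595) = 108.69 mV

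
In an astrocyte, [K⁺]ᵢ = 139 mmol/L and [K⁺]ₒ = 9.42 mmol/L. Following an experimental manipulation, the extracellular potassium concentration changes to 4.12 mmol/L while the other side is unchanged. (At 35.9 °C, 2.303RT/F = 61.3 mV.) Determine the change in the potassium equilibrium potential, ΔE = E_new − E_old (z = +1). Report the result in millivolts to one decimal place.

E_old = (61.3/1)·log₁₀(9.42/139) = -71.66 mV
E_new = (61.3/1)·log₁₀(4.12/139) = -93.67 mV
ΔE = -93.67 − (-71.66) = -22.02 mV

-22.0 mV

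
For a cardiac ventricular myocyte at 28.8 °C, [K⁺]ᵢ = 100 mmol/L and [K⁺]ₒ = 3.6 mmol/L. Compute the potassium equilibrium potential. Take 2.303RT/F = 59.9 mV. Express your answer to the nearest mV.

-86 mV

E = (59.9/z) · log₁₀([K⁺]_out/[K⁺]_in) with z = +1.
= (59.9/1) · log₁₀(3.6/100) = 59.90 · log₁₀(0.036)
= 59.90 · (-1.4437) = -86.48 mV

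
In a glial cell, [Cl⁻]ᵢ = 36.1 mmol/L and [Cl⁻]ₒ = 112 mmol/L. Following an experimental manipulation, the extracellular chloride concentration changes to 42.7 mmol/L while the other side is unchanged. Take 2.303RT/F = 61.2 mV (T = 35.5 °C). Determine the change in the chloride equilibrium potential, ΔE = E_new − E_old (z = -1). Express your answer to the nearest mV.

E_old = (61.2/-1)·log₁₀(112/36.1) = -30.09 mV
E_new = (61.2/-1)·log₁₀(42.7/36.1) = -4.46 mV
ΔE = -4.46 − (-30.09) = 25.63 mV

26 mV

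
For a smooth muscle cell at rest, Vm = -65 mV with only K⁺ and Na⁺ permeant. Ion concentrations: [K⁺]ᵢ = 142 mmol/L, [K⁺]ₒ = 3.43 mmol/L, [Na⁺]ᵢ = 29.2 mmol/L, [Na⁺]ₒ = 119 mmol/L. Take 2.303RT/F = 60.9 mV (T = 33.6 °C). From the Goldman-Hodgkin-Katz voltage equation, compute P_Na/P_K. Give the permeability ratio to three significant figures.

Let α = P_Na/P_K. GHK: Vm = 60.9·log₁₀[(Kₒ + α·Naₒ)/(Kᵢ + α·Naᵢ)].
10^(Vm/60.9) = 10^(-65.0/60.9) = 0.08564
So 0.08564·(Kᵢ + α·Naᵢ) = Kₒ + α·Naₒ → α = (0.08564·142.0 − 3.43) / (119.0 − 0.08564·29.2)
α = (12.16 − 3.43) / (119.0 − 2.501) = 8.731/116.5 = 0.07494

0.0749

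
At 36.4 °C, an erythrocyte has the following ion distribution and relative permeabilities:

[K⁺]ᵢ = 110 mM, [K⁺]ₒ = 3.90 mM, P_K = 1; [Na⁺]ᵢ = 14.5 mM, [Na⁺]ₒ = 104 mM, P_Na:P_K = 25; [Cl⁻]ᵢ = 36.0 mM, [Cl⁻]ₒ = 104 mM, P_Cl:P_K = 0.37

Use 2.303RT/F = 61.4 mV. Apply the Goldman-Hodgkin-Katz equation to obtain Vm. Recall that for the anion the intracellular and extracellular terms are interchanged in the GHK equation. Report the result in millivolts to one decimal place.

Vm = 61.4 · log₁₀[(Σ P·[cation]ₒ + Σ P·[anion]ᵢ) / (Σ P·[cation]ᵢ + Σ P·[anion]ₒ)]
Numerator = 1×3.90 + 25×104 + 0.37×36.0 = 2617
Denominator = 1×110 + 25×14.5 + 0.37×104 = 511
Vm = 61.4 · log₁₀(5.122) = 61.4 × (0.7094) = 43.56 mV

43.6 mV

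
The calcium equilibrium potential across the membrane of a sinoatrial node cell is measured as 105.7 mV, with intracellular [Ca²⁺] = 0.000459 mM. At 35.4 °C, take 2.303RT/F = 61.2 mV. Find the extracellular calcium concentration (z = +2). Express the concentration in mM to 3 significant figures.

1.31 mM

Nernst: E = (61.2/2) · log₁₀([out]/[in]), so log₁₀([out]/[in]) = 105.7 × 2 / 61.2 = 3.4542.
[out]/[in] = 10^(3.4542) = 2846.
[out] = 2846 × 0.000459 = 1.306 mM.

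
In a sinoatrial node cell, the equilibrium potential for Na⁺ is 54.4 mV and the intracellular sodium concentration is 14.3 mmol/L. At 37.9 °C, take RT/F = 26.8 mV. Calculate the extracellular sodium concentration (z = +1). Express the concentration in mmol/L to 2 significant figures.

Nernst: E = (26.8/1) · ln([out]/[in]), so ln([out]/[in]) = 54.4 × 1 / 26.8 = 2.0299.
[out]/[in] = e^(2.0299) = 7.613.
[out] = 7.613 × 14.3 = 108.9 mmol/L.

110 mmol/L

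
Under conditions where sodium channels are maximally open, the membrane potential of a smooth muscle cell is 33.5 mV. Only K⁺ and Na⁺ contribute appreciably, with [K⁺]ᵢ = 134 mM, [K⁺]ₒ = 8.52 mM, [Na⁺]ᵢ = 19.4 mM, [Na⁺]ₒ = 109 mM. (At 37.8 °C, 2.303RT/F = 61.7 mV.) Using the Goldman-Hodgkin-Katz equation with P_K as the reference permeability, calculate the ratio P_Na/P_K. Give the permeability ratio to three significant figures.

11.1

Let α = P_Na/P_K. GHK: Vm = 61.7·log₁₀[(Kₒ + α·Naₒ)/(Kᵢ + α·Naᵢ)].
10^(Vm/61.7) = 10^(33.5/61.7) = 3.491
So 3.491·(Kᵢ + α·Naᵢ) = Kₒ + α·Naₒ → α = (3.491·134.0 − 8.52) / (109.0 − 3.491·19.4)
α = (467.8 − 8.52) / (109.0 − 67.73) = 459.3/41.27 = 11.13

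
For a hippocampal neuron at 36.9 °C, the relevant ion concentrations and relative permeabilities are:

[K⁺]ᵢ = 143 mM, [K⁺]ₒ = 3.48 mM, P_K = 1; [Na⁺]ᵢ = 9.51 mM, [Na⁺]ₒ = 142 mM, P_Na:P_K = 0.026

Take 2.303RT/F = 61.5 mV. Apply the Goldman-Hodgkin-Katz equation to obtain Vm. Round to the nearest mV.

Vm = 61.5 · log₁₀[(Σ P·[cation]ₒ + Σ P·[anion]ᵢ) / (Σ P·[cation]ᵢ + Σ P·[anion]ₒ)]
Numerator = 1×3.48 + 0.026×142 = 7.172
Denominator = 1×143 + 0.026×9.51 = 143.2
Vm = 61.5 · log₁₀(0.050067) = 61.5 × (-1.3004) = -79.98 mV

-80 mV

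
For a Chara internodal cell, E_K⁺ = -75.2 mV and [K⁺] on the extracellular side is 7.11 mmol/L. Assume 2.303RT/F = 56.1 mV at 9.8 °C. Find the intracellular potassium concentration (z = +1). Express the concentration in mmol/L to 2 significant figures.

Nernst: E = (56.1/1) · log₁₀([out]/[in]), so log₁₀([out]/[in]) = -75.2 × 1 / 56.1 = -1.3405.
[out]/[in] = 10^(-1.3405) = 0.04566.
[in] = 7.11 / 0.04566 = 155.7 mmol/L.

160 mmol/L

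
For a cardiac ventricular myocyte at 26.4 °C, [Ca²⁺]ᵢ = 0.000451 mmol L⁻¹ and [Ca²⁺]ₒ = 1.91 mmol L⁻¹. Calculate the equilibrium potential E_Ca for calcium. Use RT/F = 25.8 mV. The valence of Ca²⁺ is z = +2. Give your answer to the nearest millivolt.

108 mV

E = (25.8/z) · ln([Ca²⁺]_out/[Ca²⁺]_in) with z = +2.
= (25.8/2) · ln(1.91/0.000451) = 12.90 · ln(4235)
= 12.90 · (8.3511) = 107.73 mV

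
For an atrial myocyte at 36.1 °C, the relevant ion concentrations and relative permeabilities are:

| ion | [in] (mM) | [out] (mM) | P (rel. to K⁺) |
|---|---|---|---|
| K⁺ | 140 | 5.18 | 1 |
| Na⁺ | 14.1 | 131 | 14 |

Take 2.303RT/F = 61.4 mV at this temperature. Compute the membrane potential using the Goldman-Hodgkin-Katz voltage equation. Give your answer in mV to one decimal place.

Vm = 61.4 · log₁₀[(Σ P·[cation]ₒ + Σ P·[anion]ᵢ) / (Σ P·[cation]ᵢ + Σ P·[anion]ₒ)]
Numerator = 1×5.18 + 14×131 = 1839
Denominator = 1×140 + 14×14.1 = 337.4
Vm = 61.4 · log₁₀(5.451) = 61.4 × (0.7365) = 45.22 mV

45.2 mV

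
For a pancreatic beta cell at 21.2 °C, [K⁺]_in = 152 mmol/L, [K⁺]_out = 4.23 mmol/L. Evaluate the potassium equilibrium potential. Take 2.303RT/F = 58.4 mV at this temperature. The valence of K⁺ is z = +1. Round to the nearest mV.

E = (58.4/z) · log₁₀([K⁺]_out/[K⁺]_in) with z = +1.
= (58.4/1) · log₁₀(4.23/152) = 58.40 · log₁₀(0.02783)
= 58.40 · (-1.5555) = -90.84 mV

-91 mV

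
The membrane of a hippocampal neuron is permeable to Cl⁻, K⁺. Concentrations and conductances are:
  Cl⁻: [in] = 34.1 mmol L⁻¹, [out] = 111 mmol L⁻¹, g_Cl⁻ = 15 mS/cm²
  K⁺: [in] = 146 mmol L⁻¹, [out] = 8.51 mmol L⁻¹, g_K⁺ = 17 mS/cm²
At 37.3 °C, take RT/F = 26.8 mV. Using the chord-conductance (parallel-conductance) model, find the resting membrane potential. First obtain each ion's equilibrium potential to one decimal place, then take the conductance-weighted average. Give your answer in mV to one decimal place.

-55.3 mV

E_Cl⁻ = (26.8/-1)·ln(111/34.1) = -31.6 mV
E_K⁺ = (26.8/1)·ln(8.51/146) = -76.2 mV
Vm = (Σ gᵢEᵢ)/(Σ gᵢ) = (15·-31.6 + 17·-76.2) / (15 + 17)
= -1769.40 / 32 = -55.29 mV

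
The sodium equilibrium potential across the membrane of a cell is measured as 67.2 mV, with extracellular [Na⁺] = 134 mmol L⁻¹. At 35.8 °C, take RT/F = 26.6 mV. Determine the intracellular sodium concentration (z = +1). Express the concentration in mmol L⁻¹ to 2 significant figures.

11 mmol L⁻¹

Nernst: E = (26.6/1) · ln([out]/[in]), so ln([out]/[in]) = 67.2 × 1 / 26.6 = 2.5263.
[out]/[in] = e^(2.5263) = 12.51.
[in] = 134 / 12.51 = 10.71 mmol L⁻¹.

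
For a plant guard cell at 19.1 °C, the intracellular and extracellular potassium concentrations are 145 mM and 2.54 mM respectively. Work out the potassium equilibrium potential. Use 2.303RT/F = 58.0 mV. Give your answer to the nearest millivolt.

-102 mV

E = (58.0/z) · log₁₀([K⁺]_out/[K⁺]_in) with z = +1.
= (58.0/1) · log₁₀(2.54/145) = 58.00 · log₁₀(0.01752)
= 58.00 · (-1.7565) = -101.88 mV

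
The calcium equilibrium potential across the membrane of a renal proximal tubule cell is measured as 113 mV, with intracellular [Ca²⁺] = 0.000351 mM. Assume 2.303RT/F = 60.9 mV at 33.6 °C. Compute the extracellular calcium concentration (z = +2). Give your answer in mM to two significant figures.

Nernst: E = (60.9/2) · log₁₀([out]/[in]), so log₁₀([out]/[in]) = 113.0 × 2 / 60.9 = 3.7110.
[out]/[in] = 10^(3.7110) = 5140.
[out] = 5140 × 0.000351 = 1.804 mM.

1.8 mM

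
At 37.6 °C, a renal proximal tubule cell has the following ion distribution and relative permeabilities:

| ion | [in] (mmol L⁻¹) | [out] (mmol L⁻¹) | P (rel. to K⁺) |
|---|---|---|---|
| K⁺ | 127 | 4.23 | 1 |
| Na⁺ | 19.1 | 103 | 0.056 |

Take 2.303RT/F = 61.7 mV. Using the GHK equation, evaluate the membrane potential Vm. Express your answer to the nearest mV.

Vm = 61.7 · log₁₀[(Σ P·[cation]ₒ + Σ P·[anion]ᵢ) / (Σ P·[cation]ᵢ + Σ P·[anion]ₒ)]
Numerator = 1×4.23 + 0.056×103 = 9.998
Denominator = 1×127 + 0.056×19.1 = 128.1
Vm = 61.7 · log₁₀(0.078067) = 61.7 × (-1.1075) = -68.33 mV

-68 mV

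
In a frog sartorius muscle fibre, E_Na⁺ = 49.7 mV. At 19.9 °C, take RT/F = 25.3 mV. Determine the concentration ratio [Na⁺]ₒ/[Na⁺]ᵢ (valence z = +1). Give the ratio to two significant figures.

7.1

ln([out]/[in]) = E·z/(25.3) = 49.7 × 1 / 25.3 = 1.9644
[out]/[in] = e^(1.9644) = 7.131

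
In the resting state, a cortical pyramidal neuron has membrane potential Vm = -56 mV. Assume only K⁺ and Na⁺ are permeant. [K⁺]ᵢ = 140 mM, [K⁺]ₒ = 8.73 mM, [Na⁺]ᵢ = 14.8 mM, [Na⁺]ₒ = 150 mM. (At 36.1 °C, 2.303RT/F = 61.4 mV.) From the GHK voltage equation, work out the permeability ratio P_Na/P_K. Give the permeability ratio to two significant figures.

Let α = P_Na/P_K. GHK: Vm = 61.4·log₁₀[(Kₒ + α·Naₒ)/(Kᵢ + α·Naᵢ)].
10^(Vm/61.4) = 10^(-56.0/61.4) = 0.12245
So 0.12245·(Kᵢ + α·Naᵢ) = Kₒ + α·Naₒ → α = (0.12245·140.0 − 8.73) / (150.0 − 0.12245·14.8)
α = (17.14 − 8.73) / (150.0 − 1.812) = 8.413/148.2 = 0.05677

0.057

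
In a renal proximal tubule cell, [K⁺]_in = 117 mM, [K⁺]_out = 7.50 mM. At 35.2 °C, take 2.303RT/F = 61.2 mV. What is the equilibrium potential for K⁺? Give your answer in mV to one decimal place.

-73.0 mV

E = (61.2/z) · log₁₀([K⁺]_out/[K⁺]_in) with z = +1.
= (61.2/1) · log₁₀(7.50/117) = 61.20 · log₁₀(0.0641)
= 61.20 · (-1.1931) = -73.02 mV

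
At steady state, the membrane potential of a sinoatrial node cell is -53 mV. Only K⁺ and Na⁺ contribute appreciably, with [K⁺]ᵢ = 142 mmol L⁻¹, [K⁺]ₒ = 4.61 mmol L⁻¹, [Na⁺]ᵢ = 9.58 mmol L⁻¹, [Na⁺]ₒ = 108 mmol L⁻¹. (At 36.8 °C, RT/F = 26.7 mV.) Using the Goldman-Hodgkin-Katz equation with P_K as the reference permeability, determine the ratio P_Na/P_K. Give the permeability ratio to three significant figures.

0.140

Let α = P_Na/P_K. GHK: Vm = 26.7·ln[(Kₒ + α·Naₒ)/(Kᵢ + α·Naᵢ)].
e^(Vm/26.7) = e^(-53.0/26.7) = 0.13738
So 0.13738·(Kᵢ + α·Naᵢ) = Kₒ + α·Naₒ → α = (0.13738·142.0 − 4.61) / (108.0 − 0.13738·9.58)
α = (19.51 − 4.61) / (108.0 − 1.316) = 14.9/106.7 = 0.1396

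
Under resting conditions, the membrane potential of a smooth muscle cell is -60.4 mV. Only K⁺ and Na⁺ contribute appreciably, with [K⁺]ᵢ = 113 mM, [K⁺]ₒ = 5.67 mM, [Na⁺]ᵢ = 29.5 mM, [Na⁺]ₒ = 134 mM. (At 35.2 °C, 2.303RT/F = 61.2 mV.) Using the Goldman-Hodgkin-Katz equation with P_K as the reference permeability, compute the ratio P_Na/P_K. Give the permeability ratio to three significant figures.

0.0456

Let α = P_Na/P_K. GHK: Vm = 61.2·log₁₀[(Kₒ + α·Naₒ)/(Kᵢ + α·Naᵢ)].
10^(Vm/61.2) = 10^(-60.4/61.2) = 0.10306
So 0.10306·(Kᵢ + α·Naᵢ) = Kₒ + α·Naₒ → α = (0.10306·113.0 − 5.67) / (134.0 − 0.10306·29.5)
α = (11.65 − 5.67) / (134.0 − 3.04) = 5.975/131 = 0.04563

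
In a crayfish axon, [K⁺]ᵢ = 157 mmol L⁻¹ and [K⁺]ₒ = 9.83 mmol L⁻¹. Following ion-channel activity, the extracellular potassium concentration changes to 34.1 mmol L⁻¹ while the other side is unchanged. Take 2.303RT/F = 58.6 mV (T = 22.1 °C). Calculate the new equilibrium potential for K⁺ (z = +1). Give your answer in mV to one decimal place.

-38.9 mV

After the shift: [K⁺]_out = 34.1, [K⁺]_in = 157 mmol L⁻¹.
E_new = (58.6/1)·log₁₀(34.1/157) = 58.60 · (-0.6631) = -38.86 mV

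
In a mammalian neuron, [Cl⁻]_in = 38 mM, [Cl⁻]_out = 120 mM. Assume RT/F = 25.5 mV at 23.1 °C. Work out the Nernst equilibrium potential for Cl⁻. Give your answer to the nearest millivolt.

-29 mV

E = (25.5/z) · ln([Cl⁻]_out/[Cl⁻]_in) with z = -1.
For an anion, dividing by z = -1 reverses the sign.
= (25.5/-1) · ln(120/38) = -25.50 · ln(3.158)
= -25.50 · (1.1499) = -29.32 mV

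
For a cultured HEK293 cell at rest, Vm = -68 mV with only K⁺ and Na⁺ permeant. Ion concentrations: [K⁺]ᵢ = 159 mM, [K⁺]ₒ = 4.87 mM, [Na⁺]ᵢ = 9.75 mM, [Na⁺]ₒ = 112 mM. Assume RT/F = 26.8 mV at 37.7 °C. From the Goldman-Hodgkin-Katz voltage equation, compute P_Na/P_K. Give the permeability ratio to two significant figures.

0.069

Let α = P_Na/P_K. GHK: Vm = 26.8·ln[(Kₒ + α·Naₒ)/(Kᵢ + α·Naᵢ)].
e^(Vm/26.8) = e^(-68.0/26.8) = 0.079079
So 0.079079·(Kᵢ + α·Naᵢ) = Kₒ + α·Naₒ → α = (0.079079·159.0 − 4.87) / (112.0 − 0.079079·9.75)
α = (12.57 − 4.87) / (112.0 − 0.771) = 7.703/111.2 = 0.06926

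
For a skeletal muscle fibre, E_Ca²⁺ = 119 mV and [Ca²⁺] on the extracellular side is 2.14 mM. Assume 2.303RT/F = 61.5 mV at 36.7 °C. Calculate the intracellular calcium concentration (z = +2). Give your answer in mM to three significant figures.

0.000289 mM

Nernst: E = (61.5/2) · log₁₀([out]/[in]), so log₁₀([out]/[in]) = 119.0 × 2 / 61.5 = 3.8699.
[out]/[in] = 10^(3.8699) = 7412.
[in] = 2.14 / 7412 = 0.0002887 mM.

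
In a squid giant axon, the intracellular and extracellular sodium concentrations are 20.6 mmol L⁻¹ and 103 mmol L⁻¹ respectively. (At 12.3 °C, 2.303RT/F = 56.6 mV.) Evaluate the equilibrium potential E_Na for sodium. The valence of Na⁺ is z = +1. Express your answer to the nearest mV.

E = (56.6/z) · log₁₀([Na⁺]_out/[Na⁺]_in) with z = +1.
= (56.6/1) · log₁₀(103/20.6) = 56.60 · log₁₀(5)
= 56.60 · (0.6990) = 39.56 mV

40 mV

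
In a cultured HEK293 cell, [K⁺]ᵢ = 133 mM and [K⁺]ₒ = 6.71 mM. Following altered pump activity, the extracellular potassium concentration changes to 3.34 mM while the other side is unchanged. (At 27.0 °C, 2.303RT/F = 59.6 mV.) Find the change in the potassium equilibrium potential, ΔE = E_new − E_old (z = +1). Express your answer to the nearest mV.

-18 mV

E_old = (59.6/1)·log₁₀(6.71/133) = -77.31 mV
E_new = (59.6/1)·log₁₀(3.34/133) = -95.37 mV
ΔE = -95.37 − (-77.31) = -18.06 mV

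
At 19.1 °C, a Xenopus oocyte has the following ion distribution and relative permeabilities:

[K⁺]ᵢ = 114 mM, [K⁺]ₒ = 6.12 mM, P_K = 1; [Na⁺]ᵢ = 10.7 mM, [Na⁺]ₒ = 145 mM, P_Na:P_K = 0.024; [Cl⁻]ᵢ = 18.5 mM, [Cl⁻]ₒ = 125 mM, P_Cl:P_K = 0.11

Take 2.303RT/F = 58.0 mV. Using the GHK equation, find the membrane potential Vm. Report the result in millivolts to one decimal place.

-60.4 mV

Vm = 58.0 · log₁₀[(Σ P·[cation]ₒ + Σ P·[anion]ᵢ) / (Σ P·[cation]ᵢ + Σ P·[anion]ₒ)]
Numerator = 1×6.12 + 0.024×145 + 0.11×18.5 = 11.63
Denominator = 1×114 + 0.024×10.7 + 0.11×125 = 128
Vm = 58.0 · log₁₀(0.090894) = 58.0 × (-1.0415) = -60.41 mV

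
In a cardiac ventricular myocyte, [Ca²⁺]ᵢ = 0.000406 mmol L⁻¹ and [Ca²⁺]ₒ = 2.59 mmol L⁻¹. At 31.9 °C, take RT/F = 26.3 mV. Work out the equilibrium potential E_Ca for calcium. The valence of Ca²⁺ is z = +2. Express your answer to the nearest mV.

E = (26.3/z) · ln([Ca²⁺]_out/[Ca²⁺]_in) with z = +2.
= (26.3/2) · ln(2.59/0.000406) = 13.15 · ln(6379)
= 13.15 · (8.7608) = 115.20 mV

115 mV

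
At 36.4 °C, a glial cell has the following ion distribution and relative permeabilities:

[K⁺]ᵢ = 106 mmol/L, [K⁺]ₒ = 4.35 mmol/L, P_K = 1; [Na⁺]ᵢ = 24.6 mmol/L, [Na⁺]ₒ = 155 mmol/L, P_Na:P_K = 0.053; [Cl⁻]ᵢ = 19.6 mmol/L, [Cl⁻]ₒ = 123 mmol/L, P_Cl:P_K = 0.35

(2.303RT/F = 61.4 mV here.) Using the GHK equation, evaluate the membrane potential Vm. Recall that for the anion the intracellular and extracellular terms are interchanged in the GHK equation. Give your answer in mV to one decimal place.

-54.6 mV

Vm = 61.4 · log₁₀[(Σ P·[cation]ₒ + Σ P·[anion]ᵢ) / (Σ P·[cation]ᵢ + Σ P·[anion]ₒ)]
Numerator = 1×4.35 + 0.053×155 + 0.35×19.6 = 19.43
Denominator = 1×106 + 0.053×24.6 + 0.35×123 = 150.4
Vm = 61.4 · log₁₀(0.1292) = 61.4 × (-0.8888) = -54.57 mV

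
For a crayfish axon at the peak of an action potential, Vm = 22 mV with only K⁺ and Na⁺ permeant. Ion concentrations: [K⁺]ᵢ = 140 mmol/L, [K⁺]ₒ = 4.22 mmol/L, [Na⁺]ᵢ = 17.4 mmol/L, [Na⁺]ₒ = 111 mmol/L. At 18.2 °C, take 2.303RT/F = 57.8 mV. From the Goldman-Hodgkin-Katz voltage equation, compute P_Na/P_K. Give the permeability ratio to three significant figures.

Let α = P_Na/P_K. GHK: Vm = 57.8·log₁₀[(Kₒ + α·Naₒ)/(Kᵢ + α·Naᵢ)].
10^(Vm/57.8) = 10^(22.0/57.8) = 2.4023
So 2.4023·(Kᵢ + α·Naᵢ) = Kₒ + α·Naₒ → α = (2.4023·140.0 − 4.22) / (111.0 − 2.4023·17.4)
α = (336.3 − 4.22) / (111.0 − 41.8) = 332.1/69.2 = 4.799

4.80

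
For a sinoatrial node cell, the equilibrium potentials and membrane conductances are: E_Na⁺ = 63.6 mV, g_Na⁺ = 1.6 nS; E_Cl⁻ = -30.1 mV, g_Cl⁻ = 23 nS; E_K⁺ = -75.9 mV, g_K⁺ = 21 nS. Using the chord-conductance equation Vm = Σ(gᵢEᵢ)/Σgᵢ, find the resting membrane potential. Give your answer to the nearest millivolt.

Σ gᵢEᵢ = 1.6·(63.6) + 23·(-30.1) + 21·(-75.9) = -2184.44
Σ gᵢ = 1.6 + 23 + 21 = 45.6
Vm = -2184.44 / 45.6 = -47.90 mV

-48 mV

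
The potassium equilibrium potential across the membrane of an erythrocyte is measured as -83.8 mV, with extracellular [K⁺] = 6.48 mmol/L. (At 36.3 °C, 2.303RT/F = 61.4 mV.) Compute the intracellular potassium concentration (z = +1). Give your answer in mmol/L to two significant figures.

Nernst: E = (61.4/1) · log₁₀([out]/[in]), so log₁₀([out]/[in]) = -83.8 × 1 / 61.4 = -1.3648.
[out]/[in] = 10^(-1.3648) = 0.04317.
[in] = 6.48 / 0.04317 = 150.1 mmol/L.

150 mmol/L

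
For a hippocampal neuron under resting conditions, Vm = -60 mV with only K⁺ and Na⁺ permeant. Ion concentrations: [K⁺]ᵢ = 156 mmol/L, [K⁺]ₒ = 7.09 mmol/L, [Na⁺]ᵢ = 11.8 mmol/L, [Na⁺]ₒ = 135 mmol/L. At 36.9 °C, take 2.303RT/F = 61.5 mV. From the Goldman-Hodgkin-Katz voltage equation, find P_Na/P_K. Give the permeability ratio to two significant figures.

Let α = P_Na/P_K. GHK: Vm = 61.5·log₁₀[(Kₒ + α·Naₒ)/(Kᵢ + α·Naᵢ)].
10^(Vm/61.5) = 10^(-60.0/61.5) = 0.10578
So 0.10578·(Kᵢ + α·Naᵢ) = Kₒ + α·Naₒ → α = (0.10578·156.0 − 7.09) / (135.0 − 0.10578·11.8)
α = (16.5 − 7.09) / (135.0 − 1.248) = 9.411/133.8 = 0.07036

0.070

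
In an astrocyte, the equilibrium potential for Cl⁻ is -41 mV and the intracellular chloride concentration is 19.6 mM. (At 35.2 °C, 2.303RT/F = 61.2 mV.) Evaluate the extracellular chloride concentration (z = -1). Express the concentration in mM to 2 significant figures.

92 mM

Nernst: E = (61.2/-1) · log₁₀([out]/[in]), so log₁₀([out]/[in]) = -41.0 × -1 / 61.2 = 0.6699.
[out]/[in] = 10^(0.6699) = 4.677.
[out] = 4.677 × 19.6 = 91.66 mM.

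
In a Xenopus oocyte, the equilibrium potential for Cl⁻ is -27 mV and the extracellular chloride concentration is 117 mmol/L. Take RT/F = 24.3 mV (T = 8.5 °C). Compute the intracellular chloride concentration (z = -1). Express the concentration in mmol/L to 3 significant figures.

Nernst: E = (24.3/-1) · ln([out]/[in]), so ln([out]/[in]) = -27.0 × -1 / 24.3 = 1.1111.
[out]/[in] = e^(1.1111) = 3.038.
[in] = 117 / 3.038 = 38.52 mmol/L.

38.5 mmol/L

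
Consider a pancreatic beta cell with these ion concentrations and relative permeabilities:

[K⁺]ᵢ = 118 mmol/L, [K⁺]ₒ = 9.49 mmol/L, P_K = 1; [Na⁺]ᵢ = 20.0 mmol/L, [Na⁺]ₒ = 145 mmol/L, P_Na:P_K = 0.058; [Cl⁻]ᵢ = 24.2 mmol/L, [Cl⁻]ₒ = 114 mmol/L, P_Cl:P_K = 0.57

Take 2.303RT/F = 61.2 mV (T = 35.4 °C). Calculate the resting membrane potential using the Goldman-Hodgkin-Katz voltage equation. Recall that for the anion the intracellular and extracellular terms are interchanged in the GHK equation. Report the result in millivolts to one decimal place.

-46.8 mV

Vm = 61.2 · log₁₀[(Σ P·[cation]ₒ + Σ P·[anion]ᵢ) / (Σ P·[cation]ᵢ + Σ P·[anion]ₒ)]
Numerator = 1×9.49 + 0.058×145 + 0.57×24.2 = 31.69
Denominator = 1×118 + 0.058×20.0 + 0.57×114 = 184.1
Vm = 61.2 · log₁₀(0.17212) = 61.2 × (-0.7642) = -46.77 mV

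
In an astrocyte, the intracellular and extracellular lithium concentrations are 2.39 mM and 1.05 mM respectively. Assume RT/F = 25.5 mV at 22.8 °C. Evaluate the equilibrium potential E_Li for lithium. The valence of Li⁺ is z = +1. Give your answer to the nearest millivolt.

-21 mV

E = (25.5/z) · ln([Li⁺]_out/[Li⁺]_in) with z = +1.
= (25.5/1) · ln(1.05/2.39) = 25.50 · ln(0.4393)
= 25.50 · (-0.8225) = -20.97 mV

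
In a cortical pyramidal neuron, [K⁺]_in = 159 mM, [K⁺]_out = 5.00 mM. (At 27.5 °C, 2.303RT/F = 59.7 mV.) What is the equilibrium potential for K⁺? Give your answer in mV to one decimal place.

-89.7 mV

E = (59.7/z) · log₁₀([K⁺]_out/[K⁺]_in) with z = +1.
= (59.7/1) · log₁₀(5.00/159) = 59.70 · log₁₀(0.03145)
= 59.70 · (-1.5024) = -89.69 mV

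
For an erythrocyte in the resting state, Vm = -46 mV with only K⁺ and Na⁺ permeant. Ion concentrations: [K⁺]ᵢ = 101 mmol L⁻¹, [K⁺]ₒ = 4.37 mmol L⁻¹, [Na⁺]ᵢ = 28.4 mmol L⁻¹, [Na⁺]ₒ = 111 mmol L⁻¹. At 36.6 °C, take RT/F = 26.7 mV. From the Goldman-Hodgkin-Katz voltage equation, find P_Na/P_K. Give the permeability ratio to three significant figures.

Let α = P_Na/P_K. GHK: Vm = 26.7·ln[(Kₒ + α·Naₒ)/(Kᵢ + α·Naᵢ)].
e^(Vm/26.7) = e^(-46.0/26.7) = 0.17856
So 0.17856·(Kᵢ + α·Naᵢ) = Kₒ + α·Naₒ → α = (0.17856·101.0 − 4.37) / (111.0 − 0.17856·28.4)
α = (18.03 − 4.37) / (111.0 − 5.071) = 13.66/105.9 = 0.129

0.129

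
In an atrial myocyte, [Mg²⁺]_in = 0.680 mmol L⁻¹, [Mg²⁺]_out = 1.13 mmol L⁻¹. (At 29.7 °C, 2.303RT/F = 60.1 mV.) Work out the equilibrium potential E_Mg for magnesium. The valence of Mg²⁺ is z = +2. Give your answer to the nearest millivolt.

E = (60.1/z) · log₁₀([Mg²⁺]_out/[Mg²⁺]_in) with z = +2.
= (60.1/2) · log₁₀(1.13/0.680) = 30.05 · log₁₀(1.662)
= 30.05 · (0.2206) = 6.63 mV

7 mV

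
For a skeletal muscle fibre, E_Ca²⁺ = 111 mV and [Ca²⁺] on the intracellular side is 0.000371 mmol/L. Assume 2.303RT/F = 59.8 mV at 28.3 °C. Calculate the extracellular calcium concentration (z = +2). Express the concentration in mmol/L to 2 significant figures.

Nernst: E = (59.8/2) · log₁₀([out]/[in]), so log₁₀([out]/[in]) = 111.0 × 2 / 59.8 = 3.7124.
[out]/[in] = 10^(3.7124) = 5157.
[out] = 5157 × 0.000371 = 1.913 mmol/L.

1.9 mmol/L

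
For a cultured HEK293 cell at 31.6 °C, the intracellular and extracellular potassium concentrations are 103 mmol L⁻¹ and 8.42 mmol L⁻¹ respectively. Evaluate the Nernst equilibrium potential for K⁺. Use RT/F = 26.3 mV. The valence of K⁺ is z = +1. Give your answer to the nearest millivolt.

E = (26.3/z) · ln([K⁺]_out/[K⁺]_in) with z = +1.
= (26.3/1) · ln(8.42/103) = 26.30 · ln(0.08175)
= 26.30 · (-2.5041) = -65.86 mV

-66 mV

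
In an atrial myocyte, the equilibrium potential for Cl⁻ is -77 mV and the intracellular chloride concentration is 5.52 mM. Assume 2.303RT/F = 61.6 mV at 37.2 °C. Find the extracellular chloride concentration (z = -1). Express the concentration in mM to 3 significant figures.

Nernst: E = (61.6/-1) · log₁₀([out]/[in]), so log₁₀([out]/[in]) = -77.0 × -1 / 61.6 = 1.2500.
[out]/[in] = 10^(1.2500) = 17.78.
[out] = 17.78 × 5.52 = 98.16 mM.

98.2 mM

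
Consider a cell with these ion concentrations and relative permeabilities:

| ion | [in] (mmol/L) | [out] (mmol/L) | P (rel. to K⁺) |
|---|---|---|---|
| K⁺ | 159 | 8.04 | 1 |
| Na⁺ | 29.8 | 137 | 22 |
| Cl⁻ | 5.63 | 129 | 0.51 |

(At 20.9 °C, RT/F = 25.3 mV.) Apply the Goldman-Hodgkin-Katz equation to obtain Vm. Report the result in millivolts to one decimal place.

Vm = 25.3 · ln[(Σ P·[cation]ₒ + Σ P·[anion]ᵢ) / (Σ P·[cation]ᵢ + Σ P·[anion]ₒ)]
Numerator = 1×8.04 + 22×137 + 0.51×5.63 = 3025
Denominator = 1×159 + 22×29.8 + 0.51×129 = 880.4
Vm = 25.3 · ln(3.4359) = 25.3 × (1.2343) = 31.23 mV

31.2 mV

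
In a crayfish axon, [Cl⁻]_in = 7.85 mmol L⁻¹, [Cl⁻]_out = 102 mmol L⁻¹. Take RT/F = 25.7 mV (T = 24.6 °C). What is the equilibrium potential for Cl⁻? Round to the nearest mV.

-66 mV

E = (25.7/z) · ln([Cl⁻]_out/[Cl⁻]_in) with z = -1.
For an anion, dividing by z = -1 reverses the sign.
= (25.7/-1) · ln(102/7.85) = -25.70 · ln(12.99)
= -25.70 · (2.5645) = -65.91 mV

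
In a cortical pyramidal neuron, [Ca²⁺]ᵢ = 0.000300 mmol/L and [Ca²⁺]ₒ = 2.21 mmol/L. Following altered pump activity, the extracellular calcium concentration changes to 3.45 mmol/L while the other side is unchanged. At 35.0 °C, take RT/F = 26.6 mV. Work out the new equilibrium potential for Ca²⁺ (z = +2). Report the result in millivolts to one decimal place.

124.4 mV

After the shift: [Ca²⁺]_out = 3.45, [Ca²⁺]_in = 0.000300 mmol/L.
E_new = (26.6/2)·ln(3.45/0.000300) = 13.30 · (9.3501) = 124.36 mV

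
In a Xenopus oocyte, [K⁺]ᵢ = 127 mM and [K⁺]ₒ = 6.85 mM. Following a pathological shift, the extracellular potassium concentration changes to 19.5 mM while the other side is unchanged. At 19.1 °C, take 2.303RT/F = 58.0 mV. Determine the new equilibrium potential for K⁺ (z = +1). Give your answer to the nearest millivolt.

After the shift: [K⁺]_out = 19.5, [K⁺]_in = 127 mM.
E_new = (58.0/1)·log₁₀(19.5/127) = 58.00 · (-0.8138) = -47.20 mV

-47 mV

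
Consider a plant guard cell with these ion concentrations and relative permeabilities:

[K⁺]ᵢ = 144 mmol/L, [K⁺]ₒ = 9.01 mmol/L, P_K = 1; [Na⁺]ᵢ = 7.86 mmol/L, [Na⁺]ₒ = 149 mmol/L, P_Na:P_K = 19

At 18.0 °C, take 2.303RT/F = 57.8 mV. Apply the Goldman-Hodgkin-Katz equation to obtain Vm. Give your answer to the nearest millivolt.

Vm = 57.8 · log₁₀[(Σ P·[cation]ₒ + Σ P·[anion]ᵢ) / (Σ P·[cation]ᵢ + Σ P·[anion]ₒ)]
Numerator = 1×9.01 + 19×149 = 2840
Denominator = 1×144 + 19×7.86 = 293.3
Vm = 57.8 · log₁₀(9.6816) = 57.8 × (0.9859) = 56.99 mV

57 mV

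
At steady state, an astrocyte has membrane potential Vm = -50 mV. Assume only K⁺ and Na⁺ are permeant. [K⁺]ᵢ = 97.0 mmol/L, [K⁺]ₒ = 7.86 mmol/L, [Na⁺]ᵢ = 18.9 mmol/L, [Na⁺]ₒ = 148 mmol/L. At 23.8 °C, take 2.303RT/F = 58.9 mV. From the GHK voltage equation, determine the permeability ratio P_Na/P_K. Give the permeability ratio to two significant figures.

Let α = P_Na/P_K. GHK: Vm = 58.9·log₁₀[(Kₒ + α·Naₒ)/(Kᵢ + α·Naᵢ)].
10^(Vm/58.9) = 10^(-50.0/58.9) = 0.14161
So 0.14161·(Kᵢ + α·Naᵢ) = Kₒ + α·Naₒ → α = (0.14161·97.0 − 7.86) / (148.0 − 0.14161·18.9)
α = (13.74 − 7.86) / (148.0 − 2.676) = 5.876/145.3 = 0.04044

0.040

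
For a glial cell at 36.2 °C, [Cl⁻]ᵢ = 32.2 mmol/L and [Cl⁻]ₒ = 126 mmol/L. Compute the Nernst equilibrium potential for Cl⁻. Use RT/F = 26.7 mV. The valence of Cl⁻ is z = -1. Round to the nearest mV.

-36 mV

E = (26.7/z) · ln([Cl⁻]_out/[Cl⁻]_in) with z = -1.
For an anion, dividing by z = -1 reverses the sign.
= (26.7/-1) · ln(126/32.2) = -26.70 · ln(3.913)
= -26.70 · (1.3643) = -36.43 mV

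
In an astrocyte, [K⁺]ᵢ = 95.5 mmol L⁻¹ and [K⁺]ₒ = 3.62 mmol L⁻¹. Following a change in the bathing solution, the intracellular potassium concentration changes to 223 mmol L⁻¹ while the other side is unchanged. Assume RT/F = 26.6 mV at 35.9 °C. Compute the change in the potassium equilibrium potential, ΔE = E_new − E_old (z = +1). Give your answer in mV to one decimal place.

E_old = (26.6/1)·ln(3.62/95.5) = -87.05 mV
E_new = (26.6/1)·ln(3.62/223) = -109.61 mV
ΔE = -109.61 − (-87.05) = -22.56 mV

-22.6 mV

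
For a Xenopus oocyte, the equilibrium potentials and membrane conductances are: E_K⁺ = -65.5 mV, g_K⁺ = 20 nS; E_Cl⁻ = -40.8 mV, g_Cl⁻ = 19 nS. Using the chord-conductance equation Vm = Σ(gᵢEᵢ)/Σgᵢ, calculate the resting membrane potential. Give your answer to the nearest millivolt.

-53 mV

Σ gᵢEᵢ = 20·(-65.5) + 19·(-40.8) = -2085.20
Σ gᵢ = 20 + 19 = 39
Vm = -2085.20 / 39 = -53.47 mV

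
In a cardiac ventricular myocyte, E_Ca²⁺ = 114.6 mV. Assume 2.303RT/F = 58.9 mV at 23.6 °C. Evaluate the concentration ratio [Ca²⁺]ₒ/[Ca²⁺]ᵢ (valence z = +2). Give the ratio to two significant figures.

7800

log₁₀([out]/[in]) = E·z/(58.9) = 114.6 × 2 / 58.9 = 3.8913
[out]/[in] = 10^(3.8913) = 7786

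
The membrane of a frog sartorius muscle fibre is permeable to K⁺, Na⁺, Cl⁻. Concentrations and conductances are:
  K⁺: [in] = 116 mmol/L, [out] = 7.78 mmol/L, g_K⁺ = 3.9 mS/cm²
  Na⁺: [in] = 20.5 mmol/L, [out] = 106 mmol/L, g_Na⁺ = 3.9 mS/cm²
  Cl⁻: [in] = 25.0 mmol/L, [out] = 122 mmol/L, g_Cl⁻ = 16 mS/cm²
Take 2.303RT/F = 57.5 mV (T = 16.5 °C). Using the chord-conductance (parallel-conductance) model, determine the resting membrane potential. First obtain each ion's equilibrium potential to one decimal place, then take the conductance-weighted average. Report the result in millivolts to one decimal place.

-31.0 mV

E_K⁺ = (57.5/1)·log₁₀(7.78/116) = -67.5 mV
E_Na⁺ = (57.5/1)·log₁₀(106/20.5) = 41.0 mV
E_Cl⁻ = (57.5/-1)·log₁₀(122/25.0) = -39.6 mV
Vm = (Σ gᵢEᵢ)/(Σ gᵢ) = (3.9·-67.5 + 3.9·41.0 + 16·-39.6) / (3.9 + 3.9 + 16)
= -736.95 / 23.8 = -30.96 mV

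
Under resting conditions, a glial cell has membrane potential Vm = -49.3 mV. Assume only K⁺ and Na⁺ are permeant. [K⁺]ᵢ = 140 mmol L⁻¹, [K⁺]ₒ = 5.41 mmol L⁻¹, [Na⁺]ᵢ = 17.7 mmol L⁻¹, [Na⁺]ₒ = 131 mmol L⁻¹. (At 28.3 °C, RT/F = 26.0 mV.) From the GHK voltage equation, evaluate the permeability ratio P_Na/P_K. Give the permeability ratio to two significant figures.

Let α = P_Na/P_K. GHK: Vm = 26.0·ln[(Kₒ + α·Naₒ)/(Kᵢ + α·Naᵢ)].
e^(Vm/26.0) = e^(-49.3/26.0) = 0.15014
So 0.15014·(Kᵢ + α·Naᵢ) = Kₒ + α·Naₒ → α = (0.15014·140.0 − 5.41) / (131.0 − 0.15014·17.7)
α = (21.02 − 5.41) / (131.0 − 2.658) = 15.61/128.3 = 0.1216

0.12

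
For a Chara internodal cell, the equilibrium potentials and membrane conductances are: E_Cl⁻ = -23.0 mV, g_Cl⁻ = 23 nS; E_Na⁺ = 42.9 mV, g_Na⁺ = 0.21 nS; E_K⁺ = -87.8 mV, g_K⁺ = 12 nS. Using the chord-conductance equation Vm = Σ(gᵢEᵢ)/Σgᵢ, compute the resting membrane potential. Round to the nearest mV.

Σ gᵢEᵢ = 23·(-23.0) + 0.21·(42.9) + 12·(-87.8) = -1573.59
Σ gᵢ = 23 + 0.21 + 12 = 35.21
Vm = -1573.59 / 35.21 = -44.69 mV

-45 mV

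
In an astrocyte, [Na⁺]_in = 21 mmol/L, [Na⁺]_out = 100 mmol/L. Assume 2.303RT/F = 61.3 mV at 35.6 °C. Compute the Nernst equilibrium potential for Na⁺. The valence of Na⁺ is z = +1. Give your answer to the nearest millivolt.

42 mV

E = (61.3/z) · log₁₀([Na⁺]_out/[Na⁺]_in) with z = +1.
= (61.3/1) · log₁₀(100/21) = 61.30 · log₁₀(4.762)
= 61.30 · (0.6778) = 41.55 mV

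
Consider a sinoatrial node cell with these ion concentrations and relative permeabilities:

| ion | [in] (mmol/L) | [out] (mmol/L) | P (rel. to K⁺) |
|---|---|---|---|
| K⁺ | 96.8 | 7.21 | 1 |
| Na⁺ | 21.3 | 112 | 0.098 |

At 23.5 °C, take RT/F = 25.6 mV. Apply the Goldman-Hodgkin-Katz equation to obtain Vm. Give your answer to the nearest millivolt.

Vm = 25.6 · ln[(Σ P·[cation]ₒ + Σ P·[anion]ᵢ) / (Σ P·[cation]ᵢ + Σ P·[anion]ₒ)]
Numerator = 1×7.21 + 0.098×112 = 18.19
Denominator = 1×96.8 + 0.098×21.3 = 98.89
Vm = 25.6 · ln(0.18391) = 25.6 × (-1.6933) = -43.35 mV

-43 mV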